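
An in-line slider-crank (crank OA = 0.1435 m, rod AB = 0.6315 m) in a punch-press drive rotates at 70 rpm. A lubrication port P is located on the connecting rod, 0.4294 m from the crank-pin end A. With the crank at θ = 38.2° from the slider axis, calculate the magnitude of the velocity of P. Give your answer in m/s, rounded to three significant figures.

ω = 7.33 rad/s.  Crank-pin speed |V_A| = rω = 1.0519 m/s, perpendicular to OA.
Rod angle: sinφ = −(r/L) sinθ ⇒ φ = -8.078°; ω_rod = −rω cosθ/√(L²−r²sin²θ) = -1.3221 rad/s.
V_P = V_A + ω_rod × AP, with AP = 0.4294 m along the rod.
Components: V_Px = −rω sinθ − a·ω_rod·sinφ = -0.73029 m/s;  V_Py = rω cosθ + a·ω_rod·cosφ = +0.26455 m/s.
|V_P| = √(V_Px² + V_Py²) = 0.77673 m/s.

0.777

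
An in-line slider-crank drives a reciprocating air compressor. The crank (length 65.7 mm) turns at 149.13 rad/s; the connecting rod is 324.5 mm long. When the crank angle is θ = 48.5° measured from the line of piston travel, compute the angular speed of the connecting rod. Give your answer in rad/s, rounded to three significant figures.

ω = 149.1 rad/s
The rod makes angle φ with the slider axis where L sinφ = r sinθ; differentiating, L cosφ·φ̇ = r ω cosθ.
L cosφ = √(L² − r² sin²θ) = 0.32075 m.
|ω_rod| = r ω |cosθ| / √(L² − r² sin²θ) = 0.0657·149.1·0.66262/0.32075 = 20.241 rad/s.

20.2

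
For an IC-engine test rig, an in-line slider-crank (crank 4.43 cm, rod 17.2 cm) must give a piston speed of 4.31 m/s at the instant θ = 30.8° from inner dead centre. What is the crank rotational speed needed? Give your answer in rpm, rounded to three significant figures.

1480

For an in-line slider-crank, |v_piston| = rω|sinθ|·[1 + r cosθ/√(L² − r² sin²θ)].
With r = 0.0443 m, L = 0.172 m, θ = 30.8°: the bracketed kinematic factor |dx/dθ| = 0.027746 m.
ω = v/|dx/dθ| = 4.31/0.027746 = 155.34 rad/s.
N = 60ω/(2π) = 1483.4 rpm.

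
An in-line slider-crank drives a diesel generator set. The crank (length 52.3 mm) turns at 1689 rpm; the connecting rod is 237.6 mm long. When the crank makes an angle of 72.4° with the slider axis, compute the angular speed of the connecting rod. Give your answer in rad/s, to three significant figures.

12.0

ω = 176.9 rad/s (converted from 1689 rpm).
The rod makes angle φ with the slider axis where L sinφ = r sinθ; differentiating, L cosφ·φ̇ = r ω cosθ.
L cosφ = √(L² − r² sin²θ) = 0.23231 m.
|ω_rod| = r ω |cosθ| / √(L² − r² sin²θ) = 0.0523·176.9·0.30237/0.23231 = 12.04 rad/s.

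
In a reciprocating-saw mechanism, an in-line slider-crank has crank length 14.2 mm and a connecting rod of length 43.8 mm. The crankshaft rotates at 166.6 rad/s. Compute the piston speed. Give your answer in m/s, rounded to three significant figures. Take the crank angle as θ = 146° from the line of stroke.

0.961

ω = 166.6 rad/s
For an in-line slider-crank, x = r cosθ + √(L² − r² sin²θ), so v = −rω sinθ·[1 + r cosθ/√(L² − r² sin²θ)].
With r = 0.0142 m, L = 0.0438 m, θ = 146°: √(L² − r² sin²θ) = 0.043074 m.
v = −0.0142·166.6·0.55919·[1 + 0.0142·-0.82904/0.043074] = -0.96134 m/s.
|v| = 0.96134 m/s.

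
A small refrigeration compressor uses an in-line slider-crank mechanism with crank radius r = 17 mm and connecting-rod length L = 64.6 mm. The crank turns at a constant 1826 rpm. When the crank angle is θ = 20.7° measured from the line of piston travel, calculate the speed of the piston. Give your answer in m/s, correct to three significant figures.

ω = 2π·1826/60 = 191.2 rad/s
For an in-line slider-crank, x = r cosθ + √(L² − r² sin²θ), so v = −rω sinθ·[1 + r cosθ/√(L² − r² sin²θ)].
With r = 0.017 m, L = 0.0646 m, θ = 20.7°: √(L² − r² sin²θ) = 0.06432 m.
v = −0.017·191.2·0.35347·[1 + 0.017·0.93544/0.06432] = -1.4331 m/s.
|v| = 1.4331 m/s.

1.43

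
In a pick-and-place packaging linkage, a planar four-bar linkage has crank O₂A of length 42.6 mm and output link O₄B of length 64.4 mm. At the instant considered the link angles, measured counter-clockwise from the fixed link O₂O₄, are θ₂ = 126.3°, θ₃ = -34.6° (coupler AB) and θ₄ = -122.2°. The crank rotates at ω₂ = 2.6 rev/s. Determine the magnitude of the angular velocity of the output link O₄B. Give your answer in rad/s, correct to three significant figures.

ω₂ = 16.34 rad/s (from 2.6 rev/s).
Differentiating the loop-closure r₂e^{iθ₂}+r₃e^{iθ₃}=r₁+r₄e^{iθ₄} gives r₂ω₂e^{iθ₂}+r₃ω₃e^{iθ₃}=r₄ω₄e^{iθ₄}.
Eliminating the other unknown: ω₄ = r₂ω₂ sin(θ₂−θ₃) / [r₄ sin(θ₄−θ₃)].
Numerator sine = +0.32722; denominator sine = -0.99912.
Result = 0.0426·16.34·(+0.32722) / (0.0644·(-0.99912)) = -3.5391 rad/s; magnitude 3.5391 rad/s.

3.54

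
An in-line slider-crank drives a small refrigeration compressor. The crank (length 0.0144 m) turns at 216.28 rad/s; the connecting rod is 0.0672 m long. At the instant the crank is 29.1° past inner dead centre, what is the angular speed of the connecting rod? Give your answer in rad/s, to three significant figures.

ω = 216.3 rad/s
The rod makes angle φ with the slider axis where L sinφ = r sinθ; differentiating, L cosφ·φ̇ = r ω cosθ.
L cosφ = √(L² − r² sin²θ) = 0.066834 m.
|ω_rod| = r ω |cosθ| / √(L² − r² sin²θ) = 0.0144·216.3·0.87377/0.066834 = 40.717 rad/s.

40.7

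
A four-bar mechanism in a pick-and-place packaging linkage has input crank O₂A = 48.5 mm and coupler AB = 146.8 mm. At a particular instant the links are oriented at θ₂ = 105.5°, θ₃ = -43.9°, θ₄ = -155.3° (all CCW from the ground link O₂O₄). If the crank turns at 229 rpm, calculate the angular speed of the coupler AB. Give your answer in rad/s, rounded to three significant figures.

ω₂ = 23.98 rad/s (from 229 rpm).
Differentiating the loop-closure r₂e^{iθ₂}+r₃e^{iθ₃}=r₁+r₄e^{iθ₄} gives r₂ω₂e^{iθ₂}+r₃ω₃e^{iθ₃}=r₄ω₄e^{iθ₄}.
Eliminating the other unknown: ω₃ = r₂ω₂ sin(θ₄−θ₂) / [r₃ sin(θ₃−θ₄)].
Numerator sine = +0.98714; denominator sine = +0.93106.
Result = 0.0485·23.98·(+0.98714) / (0.1468·(+0.93106)) = +8.4 rad/s; magnitude 8.4 rad/s.

8.40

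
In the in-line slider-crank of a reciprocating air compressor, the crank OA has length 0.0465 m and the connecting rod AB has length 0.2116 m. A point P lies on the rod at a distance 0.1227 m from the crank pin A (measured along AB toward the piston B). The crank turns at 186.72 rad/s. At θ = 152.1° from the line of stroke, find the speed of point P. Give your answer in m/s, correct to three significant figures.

4.83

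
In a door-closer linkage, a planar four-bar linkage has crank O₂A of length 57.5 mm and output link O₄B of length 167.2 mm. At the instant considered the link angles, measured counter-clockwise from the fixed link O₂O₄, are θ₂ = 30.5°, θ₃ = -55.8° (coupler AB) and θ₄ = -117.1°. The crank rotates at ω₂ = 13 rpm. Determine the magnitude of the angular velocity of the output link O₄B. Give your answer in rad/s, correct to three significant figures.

0.533

ω₂ = 1.361 rad/s (from 13 rpm).
Differentiating the loop-closure r₂e^{iθ₂}+r₃e^{iθ₃}=r₁+r₄e^{iθ₄} gives r₂ω₂e^{iθ₂}+r₃ω₃e^{iθ₃}=r₄ω₄e^{iθ₄}.
Eliminating the other unknown: ω₄ = r₂ω₂ sin(θ₂−θ₃) / [r₄ sin(θ₄−θ₃)].
Numerator sine = +0.99792; denominator sine = -0.87715.
Result = 0.0575·1.361·(+0.99792) / (0.1672·(-0.87715)) = -0.53263 rad/s; magnitude 0.53263 rad/s.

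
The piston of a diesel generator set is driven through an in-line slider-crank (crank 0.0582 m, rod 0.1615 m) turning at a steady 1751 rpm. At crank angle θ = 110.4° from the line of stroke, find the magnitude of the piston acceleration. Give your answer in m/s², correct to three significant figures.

ω = 2π·1751/60 = 183.4 rad/s
x(θ) = r cosθ + √(L² − r² sin²θ); with ω constant, a = ω²·d²x/dθ².
d²x/dθ² = −r cosθ − r²(cos2θ)/√u − r⁴ sin²2θ/(4u^{3/2}),  u = L² − r² sin²θ = 0.0231066 m².
Substituting r = 0.0582 m, L = 0.1615 m, θ = 110.4°: d²x/dθ² = +0.036807 m.
a = ω²·d²x/dθ² = (183.4)²·(+0.036807) = +1237.5 m/s²;  |a| = 1237.5 m/s².

1240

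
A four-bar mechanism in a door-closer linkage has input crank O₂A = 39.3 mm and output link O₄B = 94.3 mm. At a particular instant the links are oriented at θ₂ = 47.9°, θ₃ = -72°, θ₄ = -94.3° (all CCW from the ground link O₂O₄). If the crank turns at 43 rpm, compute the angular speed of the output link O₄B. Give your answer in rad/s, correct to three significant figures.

4.29

ω₂ = 4.503 rad/s (from 43 rpm).
Differentiating the loop-closure r₂e^{iθ₂}+r₃e^{iθ₃}=r₁+r₄e^{iθ₄} gives r₂ω₂e^{iθ₂}+r₃ω₃e^{iθ₃}=r₄ω₄e^{iθ₄}.
Eliminating the other unknown: ω₄ = r₂ω₂ sin(θ₂−θ₃) / [r₄ sin(θ₄−θ₃)].
Numerator sine = +0.86690; denominator sine = -0.37946.
Result = 0.0393·4.503·(+0.86690) / (0.0943·(-0.37946)) = -4.2873 rad/s; magnitude 4.2873 rad/s.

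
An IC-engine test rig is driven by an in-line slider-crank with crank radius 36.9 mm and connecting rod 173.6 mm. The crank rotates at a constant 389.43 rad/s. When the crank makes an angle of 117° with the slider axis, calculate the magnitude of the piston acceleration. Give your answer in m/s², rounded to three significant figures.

ω = 389.4 rad/s
x(θ) = r cosθ + √(L² − r² sin²θ); with ω constant, a = ω²·d²x/dθ².
d²x/dθ² = −r cosθ − r²(cos2θ)/√u − r⁴ sin²2θ/(4u^{3/2}),  u = L² − r² sin²θ = 0.029056 m².
Substituting r = 0.0369 m, L = 0.1736 m, θ = 117°: d²x/dθ² = +0.021386 m.
a = ω²·d²x/dθ² = (389.4)²·(+0.021386) = +3243.3 m/s²;  |a| = 3243.3 m/s².

3240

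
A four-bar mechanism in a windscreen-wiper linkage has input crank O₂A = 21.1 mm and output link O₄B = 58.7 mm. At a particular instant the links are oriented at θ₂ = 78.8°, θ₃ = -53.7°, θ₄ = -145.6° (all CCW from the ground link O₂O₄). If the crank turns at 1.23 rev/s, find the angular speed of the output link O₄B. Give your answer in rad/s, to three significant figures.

ω₂ = 7.728 rad/s (from 1.23 rev/s).
Differentiating the loop-closure r₂e^{iθ₂}+r₃e^{iθ₃}=r₁+r₄e^{iθ₄} gives r₂ω₂e^{iθ₂}+r₃ω₃e^{iθ₃}=r₄ω₄e^{iθ₄}.
Eliminating the other unknown: ω₄ = r₂ω₂ sin(θ₂−θ₃) / [r₄ sin(θ₄−θ₃)].
Numerator sine = +0.73728; denominator sine = -0.99945.
Result = 0.0211·7.728·(+0.73728) / (0.0587·(-0.99945)) = -2.0493 rad/s; magnitude 2.0493 rad/s.

2.05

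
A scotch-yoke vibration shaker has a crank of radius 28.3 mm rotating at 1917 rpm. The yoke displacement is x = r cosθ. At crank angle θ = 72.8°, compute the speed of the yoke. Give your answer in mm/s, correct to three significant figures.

ω = 200.7 rad/s (from 1917 rpm).
x = r cosθ ⇒ ẋ = −rω sinθ.
|v| = rω|sinθ| = 0.0283·200.7·|sin 72.8°| = 5.4271 m/s = 5427.1 mm/s.

5430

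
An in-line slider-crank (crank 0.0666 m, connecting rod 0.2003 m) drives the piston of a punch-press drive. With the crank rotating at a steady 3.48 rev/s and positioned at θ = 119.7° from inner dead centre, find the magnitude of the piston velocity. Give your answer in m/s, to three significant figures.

1.05

ω = 2π·3.48 = 21.87 rad/s
For an in-line slider-crank, x = r cosθ + √(L² − r² sin²θ), so v = −rω sinθ·[1 + r cosθ/√(L² − r² sin²θ)].
With r = 0.0666 m, L = 0.2003 m, θ = 119.7°: √(L² − r² sin²θ) = 0.19176 m.
v = −0.0666·21.87·0.86863·[1 + 0.0666·-0.49546/0.19176] = -1.0473 m/s.
|v| = 1.0473 m/s.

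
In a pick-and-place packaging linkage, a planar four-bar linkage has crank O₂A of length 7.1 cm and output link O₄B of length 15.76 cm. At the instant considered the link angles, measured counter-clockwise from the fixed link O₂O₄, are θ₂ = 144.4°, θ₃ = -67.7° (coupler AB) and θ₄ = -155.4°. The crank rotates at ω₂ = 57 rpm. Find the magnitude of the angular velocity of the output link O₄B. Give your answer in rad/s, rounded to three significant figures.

1.43

ω₂ = 5.969 rad/s (from 57 rpm).
Differentiating the loop-closure r₂e^{iθ₂}+r₃e^{iθ₃}=r₁+r₄e^{iθ₄} gives r₂ω₂e^{iθ₂}+r₃ω₃e^{iθ₃}=r₄ω₄e^{iθ₄}.
Eliminating the other unknown: ω₄ = r₂ω₂ sin(θ₂−θ₃) / [r₄ sin(θ₄−θ₃)].
Numerator sine = -0.53140; denominator sine = -0.99919.
Result = 0.071·5.969·(-0.53140) / (0.1576·(-0.99919)) = +1.4301 rad/s; magnitude 1.4301 rad/s.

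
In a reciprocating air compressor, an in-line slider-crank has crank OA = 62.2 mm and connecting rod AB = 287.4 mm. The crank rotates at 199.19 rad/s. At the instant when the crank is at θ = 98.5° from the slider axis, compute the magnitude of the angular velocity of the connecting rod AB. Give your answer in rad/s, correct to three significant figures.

ω = 199.2 rad/s
The rod makes angle φ with the slider axis where L sinφ = r sinθ; differentiating, L cosφ·φ̇ = r ω cosθ.
L cosφ = √(L² − r² sin²θ) = 0.28074 m.
|ω_rod| = r ω |cosθ| / √(L² − r² sin²θ) = 0.0622·199.2·0.14781/0.28074 = 6.5231 rad/s.

6.52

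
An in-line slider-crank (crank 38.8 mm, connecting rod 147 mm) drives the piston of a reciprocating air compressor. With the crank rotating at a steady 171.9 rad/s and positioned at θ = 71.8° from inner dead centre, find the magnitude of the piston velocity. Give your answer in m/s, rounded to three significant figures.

6.88

ω = 171.9 rad/s
For an in-line slider-crank, x = r cosθ + √(L² − r² sin²θ), so v = −rω sinθ·[1 + r cosθ/√(L² − r² sin²θ)].
With r = 0.0388 m, L = 0.147 m, θ = 71.8°: √(L² − r² sin²θ) = 0.1423 m.
v = −0.0388·171.9·0.94997·[1 + 0.0388·0.31233/0.1423] = -6.8756 m/s.
|v| = 6.8756 m/s.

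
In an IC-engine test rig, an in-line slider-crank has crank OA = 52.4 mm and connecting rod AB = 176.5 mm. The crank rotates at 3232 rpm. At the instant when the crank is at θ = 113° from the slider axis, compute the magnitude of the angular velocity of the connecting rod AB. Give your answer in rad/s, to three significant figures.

ω = 338.5 rad/s (converted from 3232 rpm).
The rod makes angle φ with the slider axis where L sinφ = r sinθ; differentiating, L cosφ·φ̇ = r ω cosθ.
L cosφ = √(L² − r² sin²θ) = 0.16978 m.
|ω_rod| = r ω |cosθ| / √(L² − r² sin²θ) = 0.0524·338.5·0.39073/0.16978 = 40.815 rad/s.

40.8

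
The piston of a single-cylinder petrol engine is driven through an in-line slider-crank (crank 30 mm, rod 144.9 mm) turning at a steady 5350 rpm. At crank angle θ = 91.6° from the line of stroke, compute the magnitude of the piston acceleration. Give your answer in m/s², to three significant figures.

2250

ω = 2π·5350/60 = 560.3 rad/s
x(θ) = r cosθ + √(L² − r² sin²θ); with ω constant, a = ω²·d²x/dθ².
d²x/dθ² = −r cosθ − r²(cos2θ)/√u − r⁴ sin²2θ/(4u^{3/2}),  u = L² − r² sin²θ = 0.0200967 m².
Substituting r = 0.03 m, L = 0.1449 m, θ = 91.6°: d²x/dθ² = +0.0071762 m.
a = ω²·d²x/dθ² = (560.3)²·(+0.0071762) = +2252.5 m/s²;  |a| = 2252.5 m/s².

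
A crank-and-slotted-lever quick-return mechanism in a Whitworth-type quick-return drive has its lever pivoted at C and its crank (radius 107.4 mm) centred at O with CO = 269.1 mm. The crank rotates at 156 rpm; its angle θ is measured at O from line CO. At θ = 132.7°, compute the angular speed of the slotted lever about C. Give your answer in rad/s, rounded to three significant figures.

ω = 16.34 rad/s (from 156 rpm).
Crank pin A relative to C: A = (d + r cosθ, r sinθ); lever angle φ = atan2(r sinθ, d + r cosθ).
Differentiating tanφ: φ̇ = rω(d cosθ + r)/(d² + r² + 2dr cosθ).
d² + r² + 2dr cosθ = |CA|² = 0.0447501 m²;  d cosθ + r = -0.075093 m.
|ω_lever| = |0.1074·16.34·-0.075093| / 0.0447501 = 2.9442 rad/s.

2.94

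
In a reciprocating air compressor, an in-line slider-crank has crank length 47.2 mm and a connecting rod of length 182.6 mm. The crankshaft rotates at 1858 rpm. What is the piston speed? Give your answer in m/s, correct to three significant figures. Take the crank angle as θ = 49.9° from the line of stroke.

8.22

ω = 2π·1858/60 = 194.6 rad/s
For an in-line slider-crank, x = r cosθ + √(L² − r² sin²θ), so v = −rω sinθ·[1 + r cosθ/√(L² − r² sin²θ)].
With r = 0.0472 m, L = 0.1826 m, θ = 49.9°: √(L² − r² sin²θ) = 0.179 m.
v = −0.0472·194.6·0.76492·[1 + 0.0472·0.64412/0.179] = -8.218 m/s.
|v| = 8.218 m/s.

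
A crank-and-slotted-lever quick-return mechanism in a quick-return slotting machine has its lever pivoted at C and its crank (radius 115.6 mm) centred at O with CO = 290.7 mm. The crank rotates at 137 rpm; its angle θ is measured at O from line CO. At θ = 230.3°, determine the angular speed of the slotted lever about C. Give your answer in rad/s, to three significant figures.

2.12

ω = 14.35 rad/s (from 137 rpm).
Crank pin A relative to C: A = (d + r cosθ, r sinθ); lever angle φ = atan2(r sinθ, d + r cosθ).
Differentiating tanφ: φ̇ = rω(d cosθ + r)/(d² + r² + 2dr cosθ).
d² + r² + 2dr cosθ = |CA|² = 0.0549384 m²;  d cosθ + r = -0.07009 m.
|ω_lever| = |0.1156·14.35·-0.07009| / 0.0549384 = 2.1159 rad/s.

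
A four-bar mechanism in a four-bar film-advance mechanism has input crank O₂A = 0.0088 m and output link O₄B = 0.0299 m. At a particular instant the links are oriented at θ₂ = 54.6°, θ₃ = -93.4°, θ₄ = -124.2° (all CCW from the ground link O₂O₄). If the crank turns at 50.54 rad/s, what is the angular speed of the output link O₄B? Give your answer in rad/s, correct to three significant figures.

15.4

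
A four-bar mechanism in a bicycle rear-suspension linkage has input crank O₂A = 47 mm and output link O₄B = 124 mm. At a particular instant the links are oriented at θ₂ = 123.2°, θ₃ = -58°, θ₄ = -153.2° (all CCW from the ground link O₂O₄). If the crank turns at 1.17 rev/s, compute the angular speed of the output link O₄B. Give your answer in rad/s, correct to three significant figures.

0.0586

ω₂ = 7.351 rad/s (from 1.17 rev/s).
Differentiating the loop-closure r₂e^{iθ₂}+r₃e^{iθ₃}=r₁+r₄e^{iθ₄} gives r₂ω₂e^{iθ₂}+r₃ω₃e^{iθ₃}=r₄ω₄e^{iθ₄}.
Eliminating the other unknown: ω₄ = r₂ω₂ sin(θ₂−θ₃) / [r₄ sin(θ₄−θ₃)].
Numerator sine = -0.02094; denominator sine = -0.99588.
Result = 0.047·7.351·(-0.02094) / (0.124·(-0.99588)) = +0.058595 rad/s; magnitude 0.058595 rad/s.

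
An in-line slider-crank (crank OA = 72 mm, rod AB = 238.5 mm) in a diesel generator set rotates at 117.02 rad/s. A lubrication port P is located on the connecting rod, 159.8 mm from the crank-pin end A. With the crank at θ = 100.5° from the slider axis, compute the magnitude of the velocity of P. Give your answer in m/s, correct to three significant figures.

7.98

ω = 117 rad/s.  Crank-pin speed |V_A| = rω = 8.4254 m/s, perpendicular to OA.
Rod angle: sinφ = −(r/L) sinθ ⇒ φ = -17.267°; ω_rod = −rω cosθ/√(L²−r²sin²θ) = +6.7416 rad/s.
V_P = V_A + ω_rod × AP, with AP = 0.1598 m along the rod.
Components: V_Px = −rω sinθ − a·ω_rod·sinφ = -7.9646 m/s;  V_Py = rω cosθ + a·ω_rod·cosφ = -0.50665 m/s.
|V_P| = √(V_Px² + V_Py²) = 7.9807 m/s.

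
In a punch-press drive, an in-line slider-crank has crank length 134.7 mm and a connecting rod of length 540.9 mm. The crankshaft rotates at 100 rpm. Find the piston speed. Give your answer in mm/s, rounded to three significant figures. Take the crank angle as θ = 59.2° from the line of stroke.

1370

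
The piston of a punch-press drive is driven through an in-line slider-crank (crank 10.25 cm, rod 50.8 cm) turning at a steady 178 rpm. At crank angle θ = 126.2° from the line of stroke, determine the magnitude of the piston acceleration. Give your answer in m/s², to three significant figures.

23.2

ω = 2π·178/60 = 18.64 rad/s
x(θ) = r cosθ + √(L² − r² sin²θ); with ω constant, a = ω²·d²x/dθ².
d²x/dθ² = −r cosθ − r²(cos2θ)/√u − r⁴ sin²2θ/(4u^{3/2}),  u = L² − r² sin²θ = 0.251222 m².
Substituting r = 0.1025 m, L = 0.508 m, θ = 126.2°: d²x/dθ² = +0.066676 m.
a = ω²·d²x/dθ² = (18.64)²·(+0.066676) = +23.167 m/s²;  |a| = 23.167 m/s².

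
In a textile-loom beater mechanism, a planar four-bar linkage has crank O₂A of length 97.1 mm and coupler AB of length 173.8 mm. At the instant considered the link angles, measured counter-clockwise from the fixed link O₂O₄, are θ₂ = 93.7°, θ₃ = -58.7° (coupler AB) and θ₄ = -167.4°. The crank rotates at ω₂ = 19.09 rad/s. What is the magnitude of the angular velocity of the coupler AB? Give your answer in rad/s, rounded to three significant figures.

11.1

ω₂ = 19.09 rad/s
Differentiating the loop-closure r₂e^{iθ₂}+r₃e^{iθ₃}=r₁+r₄e^{iθ₄} gives r₂ω₂e^{iθ₂}+r₃ω₃e^{iθ₃}=r₄ω₄e^{iθ₄}.
Eliminating the other unknown: ω₃ = r₂ω₂ sin(θ₄−θ₂) / [r₃ sin(θ₃−θ₄)].
Numerator sine = +0.98796; denominator sine = +0.94721.
Result = 0.0971·19.09·(+0.98796) / (0.1738·(+0.94721)) = +11.124 rad/s; magnitude 11.124 rad/s.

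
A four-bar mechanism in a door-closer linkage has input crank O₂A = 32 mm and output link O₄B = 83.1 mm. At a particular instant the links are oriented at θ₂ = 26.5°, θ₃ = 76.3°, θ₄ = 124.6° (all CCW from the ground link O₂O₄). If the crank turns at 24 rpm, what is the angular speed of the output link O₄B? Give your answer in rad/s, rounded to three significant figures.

ω₂ = 2.513 rad/s (from 24 rpm).
Differentiating the loop-closure r₂e^{iθ₂}+r₃e^{iθ₃}=r₁+r₄e^{iθ₄} gives r₂ω₂e^{iθ₂}+r₃ω₃e^{iθ₃}=r₄ω₄e^{iθ₄}.
Eliminating the other unknown: ω₄ = r₂ω₂ sin(θ₂−θ₃) / [r₄ sin(θ₄−θ₃)].
Numerator sine = -0.76380; denominator sine = +0.74664.
Result = 0.032·2.513·(-0.76380) / (0.0831·(+0.74664)) = -0.99005 rad/s; magnitude 0.99005 rad/s.

0.990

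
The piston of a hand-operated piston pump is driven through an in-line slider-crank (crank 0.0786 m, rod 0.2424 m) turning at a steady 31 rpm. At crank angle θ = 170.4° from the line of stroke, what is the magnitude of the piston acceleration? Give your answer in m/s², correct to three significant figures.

ω = 2π·31/60 = 3.246 rad/s
x(θ) = r cosθ + √(L² − r² sin²θ); with ω constant, a = ω²·d²x/dθ².
d²x/dθ² = −r cosθ − r²(cos2θ)/√u − r⁴ sin²2θ/(4u^{3/2}),  u = L² − r² sin²θ = 0.0585859 m².
Substituting r = 0.0786 m, L = 0.2424 m, θ = 170.4°: d²x/dθ² = +0.053322 m.
a = ω²·d²x/dθ² = (3.246)²·(+0.053322) = +0.56194 m/s²;  |a| = 0.56194 m/s².

0.562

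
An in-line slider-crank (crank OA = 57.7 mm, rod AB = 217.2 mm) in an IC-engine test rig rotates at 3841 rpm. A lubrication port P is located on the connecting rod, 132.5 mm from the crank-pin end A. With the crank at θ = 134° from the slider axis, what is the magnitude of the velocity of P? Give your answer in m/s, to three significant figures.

16.1

ω = 402.2 rad/s.  Crank-pin speed |V_A| = rω = 23.209 m/s, perpendicular to OA.
Rod angle: sinφ = −(r/L) sinθ ⇒ φ = -11.017°; ω_rod = −rω cosθ/√(L²−r²sin²θ) = +75.62 rad/s.
V_P = V_A + ω_rod × AP, with AP = 0.1325 m along the rod.
Components: V_Px = −rω sinθ − a·ω_rod·sinφ = -14.78 m/s;  V_Py = rω cosθ + a·ω_rod·cosφ = -6.287 m/s.
|V_P| = √(V_Px² + V_Py²) = 16.062 m/s.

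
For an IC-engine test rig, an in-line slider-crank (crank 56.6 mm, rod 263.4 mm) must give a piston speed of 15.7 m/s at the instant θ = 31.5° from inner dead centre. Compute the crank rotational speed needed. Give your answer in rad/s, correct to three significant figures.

For an in-line slider-crank, |v_piston| = rω|sinθ|·[1 + r cosθ/√(L² − r² sin²θ)].
With r = 0.0566 m, L = 0.2634 m, θ = 31.5°: the bracketed kinematic factor |dx/dθ| = 0.035026 m.
ω = v/|dx/dθ| = 15.7/0.035026 = 448.24 rad/s.

448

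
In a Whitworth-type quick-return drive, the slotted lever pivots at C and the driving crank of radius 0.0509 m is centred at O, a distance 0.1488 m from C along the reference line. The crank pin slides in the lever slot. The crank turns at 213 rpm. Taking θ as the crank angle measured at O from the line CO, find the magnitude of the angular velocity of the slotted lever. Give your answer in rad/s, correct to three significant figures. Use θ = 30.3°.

ω = 22.31 rad/s (from 213 rpm).
Crank pin A relative to C: A = (d + r cosθ, r sinθ); lever angle φ = atan2(r sinθ, d + r cosθ).
Differentiating tanφ: φ̇ = rω(d cosθ + r)/(d² + r² + 2dr cosθ).
d² + r² + 2dr cosθ = |CA|² = 0.0378108 m²;  d cosθ + r = +0.17937 m.
|ω_lever| = |0.0509·22.31·+0.17937| / 0.0378108 = 5.386 rad/s.

5.39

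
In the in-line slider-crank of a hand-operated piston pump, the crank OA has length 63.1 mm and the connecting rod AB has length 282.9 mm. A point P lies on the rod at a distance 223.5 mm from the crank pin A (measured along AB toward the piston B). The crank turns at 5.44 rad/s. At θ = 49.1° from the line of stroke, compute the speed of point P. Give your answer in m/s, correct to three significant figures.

0.294

ω = 5.44 rad/s.  Crank-pin speed |V_A| = rω = 0.34326 m/s, perpendicular to OA.
Rod angle: sinφ = −(r/L) sinθ ⇒ φ = -9.706°; ω_rod = −rω cosθ/√(L²−r²sin²θ) = -0.80598 rad/s.
V_P = V_A + ω_rod × AP, with AP = 0.2235 m along the rod.
Components: V_Px = −rω sinθ − a·ω_rod·sinφ = -0.28983 m/s;  V_Py = rω cosθ + a·ω_rod·cosφ = +0.04719 m/s.
|V_P| = √(V_Px² + V_Py²) = 0.29364 m/s.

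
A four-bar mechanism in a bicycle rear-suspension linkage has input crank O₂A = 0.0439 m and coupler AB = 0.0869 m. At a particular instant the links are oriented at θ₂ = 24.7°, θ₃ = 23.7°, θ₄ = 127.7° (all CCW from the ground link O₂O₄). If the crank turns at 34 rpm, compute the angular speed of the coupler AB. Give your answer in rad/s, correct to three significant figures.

1.81

ω₂ = 3.56 rad/s (from 34 rpm).
Differentiating the loop-closure r₂e^{iθ₂}+r₃e^{iθ₃}=r₁+r₄e^{iθ₄} gives r₂ω₂e^{iθ₂}+r₃ω₃e^{iθ₃}=r₄ω₄e^{iθ₄}.
Eliminating the other unknown: ω₃ = r₂ω₂ sin(θ₄−θ₂) / [r₃ sin(θ₃−θ₄)].
Numerator sine = +0.97437; denominator sine = -0.97030.
Result = 0.0439·3.56·(+0.97437) / (0.0869·(-0.97030)) = -1.8062 rad/s; magnitude 1.8062 rad/s.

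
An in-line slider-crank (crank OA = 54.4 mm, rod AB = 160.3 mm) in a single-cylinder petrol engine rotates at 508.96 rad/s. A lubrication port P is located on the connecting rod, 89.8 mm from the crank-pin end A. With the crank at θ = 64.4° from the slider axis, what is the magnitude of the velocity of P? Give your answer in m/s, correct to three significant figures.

ω = 509 rad/s.  Crank-pin speed |V_A| = rω = 27.687 m/s, perpendicular to OA.
Rod angle: sinφ = −(r/L) sinθ ⇒ φ = -17.821°; ω_rod = −rω cosθ/√(L²−r²sin²θ) = -78.393 rad/s.
V_P = V_A + ω_rod × AP, with AP = 0.0898 m along the rod.
Components: V_Px = −rω sinθ − a·ω_rod·sinφ = -27.124 m/s;  V_Py = rω cosθ + a·ω_rod·cosφ = +5.2615 m/s.
|V_P| = √(V_Px² + V_Py²) = 27.629 m/s.

27.6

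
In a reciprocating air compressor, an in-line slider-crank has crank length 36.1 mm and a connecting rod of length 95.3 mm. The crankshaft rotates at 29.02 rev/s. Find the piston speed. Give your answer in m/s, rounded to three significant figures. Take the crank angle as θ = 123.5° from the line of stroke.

ω = 2π·29 = 182.3 rad/s
For an in-line slider-crank, x = r cosθ + √(L² − r² sin²θ), so v = −rω sinθ·[1 + r cosθ/√(L² − r² sin²θ)].
With r = 0.0361 m, L = 0.0953 m, θ = 123.5°: √(L² − r² sin²θ) = 0.090421 m.
v = −0.0361·182.3·0.83389·[1 + 0.0361·-0.55194/0.090421] = -4.2794 m/s.
|v| = 4.2794 m/s.

4.28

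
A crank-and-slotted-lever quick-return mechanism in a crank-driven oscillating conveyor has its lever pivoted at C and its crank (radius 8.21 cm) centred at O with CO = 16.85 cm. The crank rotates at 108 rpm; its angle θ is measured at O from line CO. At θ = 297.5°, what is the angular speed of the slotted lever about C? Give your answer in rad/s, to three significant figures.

3.10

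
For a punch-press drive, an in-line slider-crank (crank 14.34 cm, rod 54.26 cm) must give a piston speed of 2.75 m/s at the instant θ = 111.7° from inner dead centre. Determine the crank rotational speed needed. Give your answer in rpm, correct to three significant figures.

219

For an in-line slider-crank, |v_piston| = rω|sinθ|·[1 + r cosθ/√(L² − r² sin²θ)].
With r = 0.1434 m, L = 0.5426 m, θ = 111.7°: the bracketed kinematic factor |dx/dθ| = 0.11981 m.
ω = v/|dx/dθ| = 2.75/0.11981 = 22.954 rad/s.
N = 60ω/(2π) = 219.19 rpm.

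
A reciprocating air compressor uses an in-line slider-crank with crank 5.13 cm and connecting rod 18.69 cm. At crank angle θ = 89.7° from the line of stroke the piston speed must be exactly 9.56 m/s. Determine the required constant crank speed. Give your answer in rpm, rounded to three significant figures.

For an in-line slider-crank, |v_piston| = rω|sinθ|·[1 + r cosθ/√(L² − r² sin²θ)].
With r = 0.0513 m, L = 0.1869 m, θ = 89.7°: the bracketed kinematic factor |dx/dθ| = 0.051376 m.
ω = v/|dx/dθ| = 9.56/0.051376 = 186.08 rad/s.
N = 60ω/(2π) = 1776.9 rpm.

1780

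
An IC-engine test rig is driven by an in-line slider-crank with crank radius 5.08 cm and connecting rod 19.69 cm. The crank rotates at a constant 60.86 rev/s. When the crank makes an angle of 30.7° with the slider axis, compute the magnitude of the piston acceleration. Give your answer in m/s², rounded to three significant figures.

7340

ω = 2π·60.9 = 382.4 rad/s
x(θ) = r cosθ + √(L² − r² sin²θ); with ω constant, a = ω²·d²x/dθ².
d²x/dθ² = −r cosθ − r²(cos2θ)/√u − r⁴ sin²2θ/(4u^{3/2}),  u = L² − r² sin²θ = 0.038097 m².
Substituting r = 0.0508 m, L = 0.1969 m, θ = 30.7°: d²x/dθ² = -0.050182 m.
a = ω²·d²x/dθ² = (382.4)²·(-0.050182) = -7337.9 m/s²;  |a| = 7337.9 m/s².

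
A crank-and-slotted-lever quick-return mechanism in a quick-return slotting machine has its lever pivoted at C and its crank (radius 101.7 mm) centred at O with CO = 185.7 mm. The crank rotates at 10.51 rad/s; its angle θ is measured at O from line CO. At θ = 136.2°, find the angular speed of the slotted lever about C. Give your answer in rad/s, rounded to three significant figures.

1.97

ω = 10.51 rad/s
Crank pin A relative to C: A = (d + r cosθ, r sinθ); lever angle φ = atan2(r sinθ, d + r cosθ).
Differentiating tanφ: φ̇ = rω(d cosθ + r)/(d² + r² + 2dr cosθ).
d² + r² + 2dr cosθ = |CA|² = 0.0175655 m²;  d cosθ + r = -0.032331 m.
|ω_lever| = |0.1017·10.51·-0.032331| / 0.0175655 = 1.9673 rad/s.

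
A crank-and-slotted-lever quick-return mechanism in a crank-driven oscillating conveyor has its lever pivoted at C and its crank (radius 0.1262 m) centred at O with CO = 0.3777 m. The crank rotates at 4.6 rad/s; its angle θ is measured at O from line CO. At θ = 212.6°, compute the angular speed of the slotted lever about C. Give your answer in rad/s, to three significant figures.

1.42

ω = 4.6 rad/s
Crank pin A relative to C: A = (d + r cosθ, r sinθ); lever angle φ = atan2(r sinθ, d + r cosθ).
Differentiating tanφ: φ̇ = rω(d cosθ + r)/(d² + r² + 2dr cosθ).
d² + r² + 2dr cosθ = |CA|² = 0.0782715 m²;  d cosθ + r = -0.19199 m.
|ω_lever| = |0.1262·4.6·-0.19199| / 0.0782715 = 1.424 rad/s.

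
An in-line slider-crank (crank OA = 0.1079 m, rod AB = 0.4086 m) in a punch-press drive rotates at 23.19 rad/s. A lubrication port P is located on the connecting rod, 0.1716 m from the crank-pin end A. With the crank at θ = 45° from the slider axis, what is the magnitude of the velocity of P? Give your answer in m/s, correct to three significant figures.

ω = 23.19 rad/s.  Crank-pin speed |V_A| = rω = 2.5022 m/s, perpendicular to OA.
Rod angle: sinφ = −(r/L) sinθ ⇒ φ = -10.762°; ω_rod = −rω cosθ/√(L²−r²sin²θ) = -4.4077 rad/s.
V_P = V_A + ω_rod × AP, with AP = 0.1716 m along the rod.
Components: V_Px = −rω sinθ − a·ω_rod·sinφ = -1.9106 m/s;  V_Py = rω cosθ + a·ω_rod·cosφ = +1.0263 m/s.
|V_P| = √(V_Px² + V_Py²) = 2.1687 m/s.

2.17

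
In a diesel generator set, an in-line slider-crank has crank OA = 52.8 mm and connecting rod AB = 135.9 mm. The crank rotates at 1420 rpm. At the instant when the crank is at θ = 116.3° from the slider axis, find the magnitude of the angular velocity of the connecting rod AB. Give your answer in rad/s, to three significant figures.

27.3

ω = 148.7 rad/s (converted from 1420 rpm).
The rod makes angle φ with the slider axis where L sinφ = r sinθ; differentiating, L cosφ·φ̇ = r ω cosθ.
L cosφ = √(L² − r² sin²θ) = 0.12739 m.
|ω_rod| = r ω |cosθ| / √(L² − r² sin²θ) = 0.0528·148.7·0.44307/0.12739 = 27.308 rad/s.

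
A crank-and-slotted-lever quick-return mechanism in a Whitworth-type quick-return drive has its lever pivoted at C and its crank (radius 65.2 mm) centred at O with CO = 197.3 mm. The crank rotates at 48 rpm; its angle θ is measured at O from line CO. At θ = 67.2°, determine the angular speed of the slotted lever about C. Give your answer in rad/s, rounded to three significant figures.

0.874

ω = 5.027 rad/s (from 48 rpm).
Crank pin A relative to C: A = (d + r cosθ, r sinθ); lever angle φ = atan2(r sinθ, d + r cosθ).
Differentiating tanφ: φ̇ = rω(d cosθ + r)/(d² + r² + 2dr cosθ).
d² + r² + 2dr cosθ = |CA|² = 0.0531483 m²;  d cosθ + r = +0.14166 m.
|ω_lever| = |0.0652·5.027·+0.14166| / 0.0531483 = 0.87351 rad/s.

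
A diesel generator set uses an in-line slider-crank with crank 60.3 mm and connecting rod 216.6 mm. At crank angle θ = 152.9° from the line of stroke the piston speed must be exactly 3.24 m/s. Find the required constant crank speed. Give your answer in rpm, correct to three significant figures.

1500

For an in-line slider-crank, |v_piston| = rω|sinθ|·[1 + r cosθ/√(L² − r² sin²θ)].
With r = 0.0603 m, L = 0.2166 m, θ = 152.9°: the bracketed kinematic factor |dx/dθ| = 0.020606 m.
ω = v/|dx/dθ| = 3.24/0.020606 = 157.23 rad/s.
N = 60ω/(2π) = 1501.5 rpm.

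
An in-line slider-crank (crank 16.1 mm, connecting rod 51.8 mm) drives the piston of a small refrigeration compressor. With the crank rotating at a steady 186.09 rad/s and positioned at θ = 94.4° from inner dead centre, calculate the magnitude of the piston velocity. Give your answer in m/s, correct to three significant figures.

2.91

ω = 186.1 rad/s
For an in-line slider-crank, x = r cosθ + √(L² − r² sin²θ), so v = −rω sinθ·[1 + r cosθ/√(L² − r² sin²θ)].
With r = 0.0161 m, L = 0.0518 m, θ = 94.4°: √(L² − r² sin²θ) = 0.04925 m.
v = −0.0161·186.1·0.99705·[1 + 0.0161·-0.07672/0.04925] = -2.9123 m/s.
|v| = 2.9123 m/s.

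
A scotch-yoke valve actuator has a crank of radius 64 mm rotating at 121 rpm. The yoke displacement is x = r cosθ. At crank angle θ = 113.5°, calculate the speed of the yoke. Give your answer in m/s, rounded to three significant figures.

0.744

ω = 12.67 rad/s (from 121 rpm).
x = r cosθ ⇒ ẋ = −rω sinθ.
|v| = rω|sinθ| = 0.064·12.67·|sin 113.5°| = 0.74369 m/s.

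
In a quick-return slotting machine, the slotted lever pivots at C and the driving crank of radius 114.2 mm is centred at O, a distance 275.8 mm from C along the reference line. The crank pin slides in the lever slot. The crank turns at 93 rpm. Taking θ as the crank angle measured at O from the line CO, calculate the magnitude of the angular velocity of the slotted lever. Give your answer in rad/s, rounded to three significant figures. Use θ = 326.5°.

ω = 9.739 rad/s (from 93 rpm).
Crank pin A relative to C: A = (d + r cosθ, r sinθ); lever angle φ = atan2(r sinθ, d + r cosθ).
Differentiating tanφ: φ̇ = rω(d cosθ + r)/(d² + r² + 2dr cosθ).
d² + r² + 2dr cosθ = |CA|² = 0.141636 m²;  d cosθ + r = +0.34419 m.
|ω_lever| = |0.1142·9.739·+0.34419| / 0.141636 = 2.7027 rad/s.

2.70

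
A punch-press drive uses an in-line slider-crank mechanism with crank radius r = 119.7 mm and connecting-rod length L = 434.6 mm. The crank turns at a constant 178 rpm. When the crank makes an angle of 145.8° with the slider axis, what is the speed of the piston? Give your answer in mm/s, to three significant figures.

ω = 2π·178/60 = 18.64 rad/s
For an in-line slider-crank, x = r cosθ + √(L² − r² sin²θ), so v = −rω sinθ·[1 + r cosθ/√(L² − r² sin²θ)].
With r = 0.1197 m, L = 0.4346 m, θ = 145.8°: √(L² − r² sin²θ) = 0.42936 m.
v = −0.1197·18.64·0.56208·[1 + 0.1197·-0.82708/0.42936] = -0.96496 m/s.
|v| = 0.96496 m/s = 964.96 mm/s.

965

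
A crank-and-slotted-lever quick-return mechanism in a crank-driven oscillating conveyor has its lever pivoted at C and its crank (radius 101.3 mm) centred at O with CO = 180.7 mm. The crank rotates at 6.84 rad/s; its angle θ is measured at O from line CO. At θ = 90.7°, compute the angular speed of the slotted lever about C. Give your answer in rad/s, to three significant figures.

1.62

ω = 6.84 rad/s
Crank pin A relative to C: A = (d + r cosθ, r sinθ); lever angle φ = atan2(r sinθ, d + r cosθ).
Differentiating tanφ: φ̇ = rω(d cosθ + r)/(d² + r² + 2dr cosθ).
d² + r² + 2dr cosθ = |CA|² = 0.0424669 m²;  d cosθ + r = +0.099092 m.
|ω_lever| = |0.1013·6.84·+0.099092| / 0.0424669 = 1.6168 rad/s.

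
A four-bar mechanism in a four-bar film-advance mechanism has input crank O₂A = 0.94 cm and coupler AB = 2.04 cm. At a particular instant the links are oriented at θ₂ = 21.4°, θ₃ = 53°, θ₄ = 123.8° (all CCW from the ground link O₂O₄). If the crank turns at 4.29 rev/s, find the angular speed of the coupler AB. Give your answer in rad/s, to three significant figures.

ω₂ = 26.95 rad/s (from 4.29 rev/s).
Differentiating the loop-closure r₂e^{iθ₂}+r₃e^{iθ₃}=r₁+r₄e^{iθ₄} gives r₂ω₂e^{iθ₂}+r₃ω₃e^{iθ₃}=r₄ω₄e^{iθ₄}.
Eliminating the other unknown: ω₃ = r₂ω₂ sin(θ₄−θ₂) / [r₃ sin(θ₃−θ₄)].
Numerator sine = +0.97667; denominator sine = -0.94438.
Result = 0.0094·26.95·(+0.97667) / (0.0204·(-0.94438)) = -12.845 rad/s; magnitude 12.845 rad/s.

12.8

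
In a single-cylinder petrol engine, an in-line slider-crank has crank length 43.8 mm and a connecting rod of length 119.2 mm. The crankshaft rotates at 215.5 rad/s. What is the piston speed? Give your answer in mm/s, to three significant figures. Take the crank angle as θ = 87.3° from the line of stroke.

9600

ω = 215.5 rad/s
For an in-line slider-crank, x = r cosθ + √(L² − r² sin²θ), so v = −rω sinθ·[1 + r cosθ/√(L² − r² sin²θ)].
With r = 0.0438 m, L = 0.1192 m, θ = 87.3°: √(L² − r² sin²θ) = 0.11088 m.
v = −0.0438·215.5·0.99889·[1 + 0.0438·0.04711/0.11088] = -9.6039 m/s.
|v| = 9.6039 m/s = 9603.9 mm/s.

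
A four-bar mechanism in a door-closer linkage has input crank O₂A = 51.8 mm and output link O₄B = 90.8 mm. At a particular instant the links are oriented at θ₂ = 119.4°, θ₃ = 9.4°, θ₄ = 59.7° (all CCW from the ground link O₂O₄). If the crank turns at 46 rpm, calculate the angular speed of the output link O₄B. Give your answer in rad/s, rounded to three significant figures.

3.36

ω₂ = 4.817 rad/s (from 46 rpm).
Differentiating the loop-closure r₂e^{iθ₂}+r₃e^{iθ₃}=r₁+r₄e^{iθ₄} gives r₂ω₂e^{iθ₂}+r₃ω₃e^{iθ₃}=r₄ω₄e^{iθ₄}.
Eliminating the other unknown: ω₄ = r₂ω₂ sin(θ₂−θ₃) / [r₄ sin(θ₄−θ₃)].
Numerator sine = +0.93969; denominator sine = +0.76940.
Result = 0.0518·4.817·(+0.93969) / (0.0908·(+0.76940)) = +3.3563 rad/s; magnitude 3.3563 rad/s.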